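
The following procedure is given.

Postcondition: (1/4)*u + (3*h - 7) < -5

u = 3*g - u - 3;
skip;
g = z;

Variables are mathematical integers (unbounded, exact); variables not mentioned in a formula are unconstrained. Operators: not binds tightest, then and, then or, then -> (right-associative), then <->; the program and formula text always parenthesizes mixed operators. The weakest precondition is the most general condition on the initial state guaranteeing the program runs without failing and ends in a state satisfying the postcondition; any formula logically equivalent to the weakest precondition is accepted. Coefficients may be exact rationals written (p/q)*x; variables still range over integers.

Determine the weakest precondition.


Working backward. After the program, the postcondition (1/4)*u + (3*h - 7) < -5 must hold; in canonical form it is 3*h + (1/4)*u < 2.
Before g := z: 3*h + (1/4)*u < 2
Before skip: 3*h + (1/4)*u < 2
Before u := 3*g - u - 3: (3/4)*g + 3*h < (1/4)*u + 11/4
Answer: WP = (3/4)*g + 3*h < (1/4)*u + 11/4


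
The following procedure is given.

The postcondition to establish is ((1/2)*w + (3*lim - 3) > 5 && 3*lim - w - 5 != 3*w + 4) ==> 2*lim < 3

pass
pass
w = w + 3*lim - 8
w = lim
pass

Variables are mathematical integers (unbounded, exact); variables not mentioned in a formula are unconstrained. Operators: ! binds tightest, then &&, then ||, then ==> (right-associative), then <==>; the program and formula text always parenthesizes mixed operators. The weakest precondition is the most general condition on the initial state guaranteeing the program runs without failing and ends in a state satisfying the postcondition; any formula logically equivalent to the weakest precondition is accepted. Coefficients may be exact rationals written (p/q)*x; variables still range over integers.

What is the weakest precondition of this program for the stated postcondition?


Working backward. After the program, the postcondition ((1/2)*w + (3*lim - 3) > 5 && 3*lim - w - 5 != 3*w + 4) ==> 2*lim < 3 must hold; in canonical form it is (3*lim + (1/2)*w > 8 && 3*lim != 4*w + 9) ==> 2*lim < 3.
Before skip: (3*lim + (1/2)*w > 8 && 3*lim != 4*w + 9) ==> 2*lim < 3
Before w := lim: ((7/2)*lim > 8 && lim != -9) ==> 2*lim < 3
Before w := w + 3*lim - 8: ((7/2)*lim > 8 && lim != -9) ==> 2*lim < 3
Before skip: ((7/2)*lim > 8 && lim != -9) ==> 2*lim < 3
Before skip: ((7/2)*lim > 8 && lim != -9) ==> 2*lim < 3
Answer: WP = ((7/2)*lim > 8 && lim != -9) ==> 2*lim < 3


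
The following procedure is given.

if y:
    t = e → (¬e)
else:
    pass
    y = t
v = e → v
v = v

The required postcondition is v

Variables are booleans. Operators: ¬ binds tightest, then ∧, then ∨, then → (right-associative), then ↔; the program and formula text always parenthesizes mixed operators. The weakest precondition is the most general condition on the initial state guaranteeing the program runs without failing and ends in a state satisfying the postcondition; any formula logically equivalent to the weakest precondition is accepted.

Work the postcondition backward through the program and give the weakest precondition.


Working backward. After the program, v must hold.
Before v := v: v
Before v := e → v: e → v
Then branch requires e → v; else branch requires e → v.
Before the if: (y → (e → v)) ∧ ((¬y) → (e → v))
Answer: WP = (y → (e → v)) ∧ ((¬y) → (e → v))


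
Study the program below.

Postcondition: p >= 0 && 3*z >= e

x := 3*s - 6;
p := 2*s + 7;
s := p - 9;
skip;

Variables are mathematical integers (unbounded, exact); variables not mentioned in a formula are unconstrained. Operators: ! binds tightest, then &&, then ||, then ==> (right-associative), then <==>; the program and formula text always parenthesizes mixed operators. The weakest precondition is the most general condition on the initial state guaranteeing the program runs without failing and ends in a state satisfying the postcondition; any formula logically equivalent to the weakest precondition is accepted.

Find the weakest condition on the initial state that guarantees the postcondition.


Working backward. After the program, p >= 0 && 3*z >= e must hold.
Before skip: p >= 0 && 3*z >= e
Before s := p - 9: p >= 0 && 3*z >= e
Before p := 2*s + 7: 2*s >= -7 && 3*z >= e
Before x := 3*s - 6: 2*s >= -7 && 3*z >= e
Answer: WP = 2*s >= -7 && 3*z >= e


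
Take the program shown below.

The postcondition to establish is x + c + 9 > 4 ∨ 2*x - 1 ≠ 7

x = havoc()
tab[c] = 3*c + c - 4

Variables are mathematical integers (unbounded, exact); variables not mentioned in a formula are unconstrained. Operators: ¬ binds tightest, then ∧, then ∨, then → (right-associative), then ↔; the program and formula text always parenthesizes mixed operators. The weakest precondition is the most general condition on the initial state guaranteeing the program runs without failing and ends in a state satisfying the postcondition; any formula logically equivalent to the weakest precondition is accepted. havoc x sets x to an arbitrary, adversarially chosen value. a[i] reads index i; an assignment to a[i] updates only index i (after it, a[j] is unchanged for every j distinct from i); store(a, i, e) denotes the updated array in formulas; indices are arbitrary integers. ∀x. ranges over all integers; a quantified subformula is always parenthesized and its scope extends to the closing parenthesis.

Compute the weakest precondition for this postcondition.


Working backward. After the program, the postcondition x + c + 9 > 4 ∨ 2*x - 1 ≠ 7 must hold; in canonical form it is c + x > -5 ∨ 2*x ≠ 8.
Before tab[c] := 3*c + c - 4: c + x > -5 ∨ 2*x ≠ 8
Before havoc x: ∀x_1. (c + x_1 > -5 ∨ 2*x_1 ≠ 8)
Answer: WP = ∀x_1. (c + x_1 > -5 ∨ 2*x_1 ≠ 8)


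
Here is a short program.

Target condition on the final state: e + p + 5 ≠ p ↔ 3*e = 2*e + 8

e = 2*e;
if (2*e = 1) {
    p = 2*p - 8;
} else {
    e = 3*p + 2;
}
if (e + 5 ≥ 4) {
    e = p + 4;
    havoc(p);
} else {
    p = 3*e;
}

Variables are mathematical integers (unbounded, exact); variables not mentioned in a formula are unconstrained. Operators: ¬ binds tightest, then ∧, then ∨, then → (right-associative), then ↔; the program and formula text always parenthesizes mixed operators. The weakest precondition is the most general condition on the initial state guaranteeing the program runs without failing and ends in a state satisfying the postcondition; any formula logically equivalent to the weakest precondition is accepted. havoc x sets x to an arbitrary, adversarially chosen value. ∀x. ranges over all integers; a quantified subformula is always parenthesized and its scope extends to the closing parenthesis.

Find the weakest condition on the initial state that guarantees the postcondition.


Working backward. After the program, the postcondition e + p + 5 ≠ p ↔ 3*e = 2*e + 8 must hold; in canonical form it is e ≠ -5 ↔ e = 8.
Then branch requires p ≠ -9 ↔ p = 4; else branch requires e ≠ -5 ↔ e = 8.
Before the if: (e ≥ -1 → (p ≠ -9 ↔ p = 4)) ∧ ((¬(e ≥ -1)) → (e ≠ -5 ↔ e = 8))
Then branch requires (e ≥ -1 → (2*p ≠ -1 ↔ 2*p = 12)) ∧ ((¬(e ≥ -1)) → (e ≠ -5 ↔ e = 8)); else branch requires (3*p ≥ -3 → (p ≠ -9 ↔ p = 4)) ∧ ((¬(3*p ≥ -3)) → (3*p ≠ -7 ↔ 3*p = 6)).
Before the if: (2*e = 1 → ((e ≥ -1 → (2*p ≠ -1 ↔ 2*p = 12)) ∧ ((¬(e ≥ -1)) → (e ≠ -5 ↔ e = 8)))) ∧ ((¬(2*e = 1)) → ((3*p ≥ -3 → (p ≠ -9 ↔ p = 4)) ∧ ((¬(3*p ≥ -3)) → (3*p ≠ -7 ↔ 3*p = 6))))
Before e := 2*e: (4*e = 1 → ((2*e ≥ -1 → (2*p ≠ -1 ↔ 2*p = 12)) ∧ ((¬(2*e ≥ -1)) → (2*e ≠ -5 ↔ 2*e = 8)))) ∧ ((¬(4*e = 1)) → ((3*p ≥ -3 → (p ≠ -9 ↔ p = 4)) ∧ ((¬(3*p ≥ -3)) → (3*p ≠ -7 ↔ 3*p = 6))))
Answer: WP = (4*e = 1 → ((2*e ≥ -1 → (2*p ≠ -1 ↔ 2*p = 12)) ∧ ((¬(2*e ≥ -1)) → (2*e ≠ -5 ↔ 2*e = 8)))) ∧ ((¬(4*e = 1)) → ((3*p ≥ -3 → (p ≠ -9 ↔ p = 4)) ∧ ((¬(3*p ≥ -3)) → (3*p ≠ -7 ↔ 3*p = 6))))


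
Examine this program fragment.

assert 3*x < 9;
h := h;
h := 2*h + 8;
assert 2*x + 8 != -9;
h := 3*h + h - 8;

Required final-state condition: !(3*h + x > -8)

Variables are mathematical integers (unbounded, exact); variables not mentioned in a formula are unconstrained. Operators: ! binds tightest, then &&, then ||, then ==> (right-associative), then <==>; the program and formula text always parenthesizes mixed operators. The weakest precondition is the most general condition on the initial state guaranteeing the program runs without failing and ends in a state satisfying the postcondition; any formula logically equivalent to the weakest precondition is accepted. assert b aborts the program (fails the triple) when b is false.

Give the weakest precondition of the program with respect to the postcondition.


Working backward. After the program, !(3*h + x > -8) must hold.
Before h := 3*h + h - 8: !(12*h + x > 16)
Before assert 2*x + 8 != -9: 2*x != -17 && (!(12*h + x > 16))
Before h := 2*h + 8: 2*x != -17 && (!(24*h + x > -80))
Before h := h: 2*x != -17 && (!(24*h + x > -80))
Before assert 3*x < 9: 3*x < 9 && 2*x != -17 && (!(24*h + x > -80))
Answer: WP = 3*x < 9 && 2*x != -17 && (!(24*h + x > -80))


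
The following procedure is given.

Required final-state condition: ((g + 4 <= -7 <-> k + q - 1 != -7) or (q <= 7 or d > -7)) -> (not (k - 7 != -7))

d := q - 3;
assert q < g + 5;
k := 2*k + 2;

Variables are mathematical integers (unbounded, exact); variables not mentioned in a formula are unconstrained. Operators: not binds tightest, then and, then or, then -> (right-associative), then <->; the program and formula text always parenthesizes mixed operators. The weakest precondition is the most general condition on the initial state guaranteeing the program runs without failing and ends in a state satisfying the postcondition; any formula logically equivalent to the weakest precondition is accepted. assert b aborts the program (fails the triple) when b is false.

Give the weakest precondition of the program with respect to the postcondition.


Working backward. After the program, the postcondition ((g + 4 <= -7 <-> k + q - 1 != -7) or (q <= 7 or d > -7)) -> (not (k - 7 != -7)) must hold; in canonical form it is ((g <= -11 <-> k + q != -6) or q <= 7 or d > -7) -> (not (k != 0)).
Before k := 2*k + 2: ((g <= -11 <-> 2*k + q != -8) or q <= 7 or d > -7) -> (not (2*k != -2))
Before assert q < g + 5: q < g + 5 and (((g <= -11 <-> 2*k + q != -8) or q <= 7 or d > -7) -> (not (2*k != -2)))
Before d := q - 3: q < g + 5 and (((g <= -11 <-> 2*k + q != -8) or q <= 7 or q > -4) -> (not (2*k != -2)))
Answer: WP = q < g + 5 and (((g <= -11 <-> 2*k + q != -8) or q <= 7 or q > -4) -> (not (2*k != -2)))


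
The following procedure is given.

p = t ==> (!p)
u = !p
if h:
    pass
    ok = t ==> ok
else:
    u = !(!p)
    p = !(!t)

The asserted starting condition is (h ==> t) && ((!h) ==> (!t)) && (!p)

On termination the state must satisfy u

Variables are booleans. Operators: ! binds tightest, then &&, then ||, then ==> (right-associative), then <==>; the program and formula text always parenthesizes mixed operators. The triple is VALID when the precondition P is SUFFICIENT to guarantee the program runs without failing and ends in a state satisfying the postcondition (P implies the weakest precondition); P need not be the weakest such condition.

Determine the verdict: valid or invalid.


Working backward. After the program, u must hold.
Then branch requires u; else branch requires p.
Before the if: (h ==> u) && ((!h) ==> p)
Before u := !p: (h ==> (!p)) && ((!h) ==> p)
Before p := t ==> (!p): (h ==> (!(t ==> (!p)))) && ((!h) ==> (t ==> (!p)))
The weakest precondition is (h ==> (!(t ==> (!p)))) && ((!h) ==> (t ==> (!p))).
Check whether (h ==> t) && ((!h) ==> (!t)) && (!p) implies it.
Countermodel: at the initial state h = true, p = false, t = true, the precondition holds but the weakest precondition fails.
Answer: invalid


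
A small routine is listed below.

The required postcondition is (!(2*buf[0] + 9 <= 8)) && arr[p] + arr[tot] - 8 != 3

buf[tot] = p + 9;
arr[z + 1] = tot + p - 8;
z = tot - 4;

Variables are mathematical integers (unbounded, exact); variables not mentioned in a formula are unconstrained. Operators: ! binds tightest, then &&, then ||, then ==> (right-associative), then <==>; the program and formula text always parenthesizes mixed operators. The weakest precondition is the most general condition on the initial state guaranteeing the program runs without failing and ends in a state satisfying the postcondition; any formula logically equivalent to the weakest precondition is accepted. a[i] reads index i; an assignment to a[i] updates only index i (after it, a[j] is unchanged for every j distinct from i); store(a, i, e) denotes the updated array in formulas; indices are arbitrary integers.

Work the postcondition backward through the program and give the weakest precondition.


Working backward. After the program, the postcondition (!(2*buf[0] + 9 <= 8)) && arr[p] + arr[tot] - 8 != 3 must hold; in canonical form it is (!(2*buf[0] <= -1)) && arr[p] + arr[tot] != 11.
Before z := tot - 4: (!(2*buf[0] <= -1)) && arr[p] + arr[tot] != 11
Before arr[z + 1] := tot + p - 8: (!(2*buf[0] <= -1)) && store(arr, z + 1, p + tot - 8)[p] + store(arr, z + 1, p + tot - 8)[tot] != 11
Before buf[tot] := p + 9: (!(2*store(buf, tot, p + 9)[0] <= -1)) && store(arr, z + 1, p + tot - 8)[p] + store(arr, z + 1, p + tot - 8)[tot] != 11
Answer: WP = (!(2*store(buf, tot, p + 9)[0] <= -1)) && store(arr, z + 1, p + tot - 8)[p] + store(arr, z + 1, p + tot - 8)[tot] != 11


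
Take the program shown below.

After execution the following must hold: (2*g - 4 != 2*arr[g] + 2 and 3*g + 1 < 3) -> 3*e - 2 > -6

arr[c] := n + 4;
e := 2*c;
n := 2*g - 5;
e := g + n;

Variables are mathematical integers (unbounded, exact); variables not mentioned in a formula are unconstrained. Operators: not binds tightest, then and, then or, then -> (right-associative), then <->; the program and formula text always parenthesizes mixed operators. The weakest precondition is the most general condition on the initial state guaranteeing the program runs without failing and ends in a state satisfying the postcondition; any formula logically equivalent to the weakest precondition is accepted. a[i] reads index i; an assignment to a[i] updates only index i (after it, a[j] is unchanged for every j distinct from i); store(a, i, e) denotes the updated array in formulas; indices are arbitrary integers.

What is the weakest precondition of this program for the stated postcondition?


Working backward. After the program, the postcondition (2*g - 4 != 2*arr[g] + 2 and 3*g + 1 < 3) -> 3*e - 2 > -6 must hold; in canonical form it is (2*g != 2*arr[g] + 6 and 3*g < 2) -> 3*e > -4.
Before e := g + n: (2*g != 2*arr[g] + 6 and 3*g < 2) -> 3*g + 3*n > -4
Before n := 2*g - 5: (2*g != 2*arr[g] + 6 and 3*g < 2) -> 9*g > 11
Before e := 2*c: (2*g != 2*arr[g] + 6 and 3*g < 2) -> 9*g > 11
Before arr[c] := n + 4: (2*g != 2*store(arr, c, n + 4)[g] + 6 and 3*g < 2) -> 9*g > 11
Answer: WP = (2*g != 2*store(arr, c, n + 4)[g] + 6 and 3*g < 2) -> 9*g > 11


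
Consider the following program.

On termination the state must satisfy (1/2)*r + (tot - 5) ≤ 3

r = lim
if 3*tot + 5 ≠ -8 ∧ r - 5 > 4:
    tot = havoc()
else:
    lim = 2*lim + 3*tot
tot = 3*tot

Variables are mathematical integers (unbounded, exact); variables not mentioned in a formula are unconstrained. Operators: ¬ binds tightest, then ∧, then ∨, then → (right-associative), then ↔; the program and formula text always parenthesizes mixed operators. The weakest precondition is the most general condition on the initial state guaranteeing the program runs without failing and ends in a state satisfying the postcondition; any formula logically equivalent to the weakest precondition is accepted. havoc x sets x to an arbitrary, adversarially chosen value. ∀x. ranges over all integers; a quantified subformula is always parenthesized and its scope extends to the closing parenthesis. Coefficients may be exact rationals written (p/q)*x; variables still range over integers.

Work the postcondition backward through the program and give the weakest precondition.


Working backward. After the program, the postcondition (1/2)*r + (tot - 5) ≤ 3 must hold; in canonical form it is (1/2)*r + tot ≤ 8.
Before tot := 3*tot: (1/2)*r + 3*tot ≤ 8
Then branch requires ∀tot_1. (1/2)*r + 3*tot_1 ≤ 8; else branch requires (1/2)*r + 3*tot ≤ 8.
Before the if: ((3*tot ≠ -13 ∧ r > 9) → (∀tot_1. (1/2)*r + 3*tot_1 ≤ 8)) ∧ ((¬(3*tot ≠ -13 ∧ r > 9)) → (1/2)*r + 3*tot ≤ 8)
Before r := lim: ((3*tot ≠ -13 ∧ lim > 9) → (∀tot_1. (1/2)*lim + 3*tot_1 ≤ 8)) ∧ ((¬(3*tot ≠ -13 ∧ lim > 9)) → (1/2)*lim + 3*tot ≤ 8)
Answer: WP = ((3*tot ≠ -13 ∧ lim > 9) → (∀tot_1. (1/2)*lim + 3*tot_1 ≤ 8)) ∧ ((¬(3*tot ≠ -13 ∧ lim > 9)) → (1/2)*lim + 3*tot ≤ 8)


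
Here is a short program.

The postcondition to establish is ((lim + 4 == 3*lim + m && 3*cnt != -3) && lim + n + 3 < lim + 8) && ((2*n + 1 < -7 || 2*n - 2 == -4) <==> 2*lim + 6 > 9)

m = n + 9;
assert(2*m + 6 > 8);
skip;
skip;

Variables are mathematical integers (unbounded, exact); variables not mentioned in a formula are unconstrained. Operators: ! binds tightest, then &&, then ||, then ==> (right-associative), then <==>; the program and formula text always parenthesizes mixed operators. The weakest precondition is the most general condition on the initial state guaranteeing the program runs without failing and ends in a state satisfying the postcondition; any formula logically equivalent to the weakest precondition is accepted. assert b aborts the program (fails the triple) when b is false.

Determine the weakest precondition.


Working backward. After the program, the postcondition ((lim + 4 == 3*lim + m && 3*cnt != -3) && lim + n + 3 < lim + 8) && ((2*n + 1 < -7 || 2*n - 2 == -4) <==> 2*lim + 6 > 9) must hold; in canonical form it is 2*lim + m == 4 && 3*cnt != -3 && n < 5 && ((2*n < -8 || 2*n == -2) <==> 2*lim > 3).
Before skip: 2*lim + m == 4 && 3*cnt != -3 && n < 5 && ((2*n < -8 || 2*n == -2) <==> 2*lim > 3)
Before skip: 2*lim + m == 4 && 3*cnt != -3 && n < 5 && ((2*n < -8 || 2*n == -2) <==> 2*lim > 3)
Before assert 2*m + 6 > 8: 2*m > 2 && 2*lim + m == 4 && 3*cnt != -3 && n < 5 && ((2*n < -8 || 2*n == -2) <==> 2*lim > 3)
Before m := n + 9: 2*n > -16 && 2*lim + n == -5 && 3*cnt != -3 && n < 5 && ((2*n < -8 || 2*n == -2) <==> 2*lim > 3)
Answer: WP = 2*n > -16 && 2*lim + n == -5 && 3*cnt != -3 && n < 5 && ((2*n < -8 || 2*n == -2) <==> 2*lim > 3)


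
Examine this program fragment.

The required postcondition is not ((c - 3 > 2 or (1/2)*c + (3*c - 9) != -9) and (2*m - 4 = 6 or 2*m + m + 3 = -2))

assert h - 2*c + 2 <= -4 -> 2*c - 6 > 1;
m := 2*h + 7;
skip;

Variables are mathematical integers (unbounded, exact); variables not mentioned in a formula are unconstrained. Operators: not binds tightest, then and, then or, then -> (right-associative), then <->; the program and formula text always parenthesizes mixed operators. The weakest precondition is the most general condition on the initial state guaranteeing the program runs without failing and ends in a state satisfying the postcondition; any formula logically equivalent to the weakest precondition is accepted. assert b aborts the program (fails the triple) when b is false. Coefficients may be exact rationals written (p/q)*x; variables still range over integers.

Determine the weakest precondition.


Working backward. After the program, the postcondition not ((c - 3 > 2 or (1/2)*c + (3*c - 9) != -9) and (2*m - 4 = 6 or 2*m + m + 3 = -2)) must hold; in canonical form it is not ((c > 5 or (7/2)*c != 0) and (2*m = 10 or 3*m = -5)).
Before skip: not ((c > 5 or (7/2)*c != 0) and (2*m = 10 or 3*m = -5))
Before m := 2*h + 7: not ((c > 5 or (7/2)*c != 0) and (4*h = -4 or 6*h = -26))
Before assert h - 2*c + 2 <= -4 -> 2*c - 6 > 1: (h <= 2*c - 6 -> 2*c > 7) and (not ((c > 5 or (7/2)*c != 0) and (4*h = -4 or 6*h = -26)))
Answer: WP = (h <= 2*c - 6 -> 2*c > 7) and (not ((c > 5 or (7/2)*c != 0) and (4*h = -4 or 6*h = -26)))


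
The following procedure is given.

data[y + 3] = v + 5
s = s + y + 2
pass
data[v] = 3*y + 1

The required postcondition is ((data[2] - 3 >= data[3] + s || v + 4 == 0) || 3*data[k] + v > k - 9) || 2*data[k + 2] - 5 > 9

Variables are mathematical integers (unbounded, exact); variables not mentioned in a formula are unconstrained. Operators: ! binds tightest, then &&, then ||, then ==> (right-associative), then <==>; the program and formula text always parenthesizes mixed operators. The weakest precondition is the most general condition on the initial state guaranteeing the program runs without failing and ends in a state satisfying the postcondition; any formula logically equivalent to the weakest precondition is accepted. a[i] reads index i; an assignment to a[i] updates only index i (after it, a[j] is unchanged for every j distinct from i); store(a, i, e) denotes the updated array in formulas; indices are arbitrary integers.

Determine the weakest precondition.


Working backward. After the program, the postcondition ((data[2] - 3 >= data[3] + s || v + 4 == 0) || 3*data[k] + v > k - 9) || 2*data[k + 2] - 5 > 9 must hold; in canonical form it is data[2] >= data[3] + s + 3 || v == -4 || 3*data[k] + v > k - 9 || 2*data[k + 2] > 14.
Before data[v] := 3*y + 1: store(data, v, 3*y + 1)[2] >= store(data, v, 3*y + 1)[3] + s + 3 || v == -4 || 3*store(data, v, 3*y + 1)[k] + v > k - 9 || 2*store(data, v, 3*y + 1)[k + 2] > 14
Before skip: store(data, v, 3*y + 1)[2] >= store(data, v, 3*y + 1)[3] + s + 3 || v == -4 || 3*store(data, v, 3*y + 1)[k] + v > k - 9 || 2*store(data, v, 3*y + 1)[k + 2] > 14
Before s := s + y + 2: store(data, v, 3*y + 1)[2] >= store(data, v, 3*y + 1)[3] + s + y + 5 || v == -4 || 3*store(data, v, 3*y + 1)[k] + v > k - 9 || 2*store(data, v, 3*y + 1)[k + 2] > 14
Before data[y + 3] := v + 5: store(store(data, y + 3, v + 5), v, 3*y + 1)[2] >= store(store(data, y + 3, v + 5), v, 3*y + 1)[3] + s + y + 5 || v == -4 || 3*store(store(data, y + 3, v + 5), v, 3*y + 1)[k] + v > k - 9 || 2*store(store(data, y + 3, v + 5), v, 3*y + 1)[k + 2] > 14
Answer: WP = store(store(data, y + 3, v + 5), v, 3*y + 1)[2] >= store(store(data, y + 3, v + 5), v, 3*y + 1)[3] + s + y + 5 || v == -4 || 3*store(store(data, y + 3, v + 5), v, 3*y + 1)[k] + v > k - 9 || 2*store(store(data, y + 3, v + 5), v, 3*y + 1)[k + 2] > 14


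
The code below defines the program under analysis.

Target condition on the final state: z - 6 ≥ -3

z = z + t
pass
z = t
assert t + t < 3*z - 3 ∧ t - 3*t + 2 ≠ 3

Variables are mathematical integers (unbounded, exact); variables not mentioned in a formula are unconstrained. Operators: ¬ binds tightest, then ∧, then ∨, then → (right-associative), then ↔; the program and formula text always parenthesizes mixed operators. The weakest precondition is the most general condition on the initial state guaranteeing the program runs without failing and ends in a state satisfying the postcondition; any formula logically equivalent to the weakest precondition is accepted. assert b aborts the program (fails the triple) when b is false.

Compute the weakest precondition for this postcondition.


Working backward. After the program, the postcondition z - 6 ≥ -3 must hold; in canonical form it is z ≥ 3.
Before assert t + t < 3*z - 3 ∧ t - 3*t + 2 ≠ 3: 2*t < 3*z - 3 ∧ 2*t ≠ -1 ∧ z ≥ 3
Before z := t: t > 3 ∧ 2*t ≠ -1 ∧ t ≥ 3
Before skip: t > 3 ∧ 2*t ≠ -1 ∧ t ≥ 3
Before z := z + t: t > 3 ∧ 2*t ≠ -1 ∧ t ≥ 3
Answer: WP = t > 3 ∧ 2*t ≠ -1 ∧ t ≥ 3


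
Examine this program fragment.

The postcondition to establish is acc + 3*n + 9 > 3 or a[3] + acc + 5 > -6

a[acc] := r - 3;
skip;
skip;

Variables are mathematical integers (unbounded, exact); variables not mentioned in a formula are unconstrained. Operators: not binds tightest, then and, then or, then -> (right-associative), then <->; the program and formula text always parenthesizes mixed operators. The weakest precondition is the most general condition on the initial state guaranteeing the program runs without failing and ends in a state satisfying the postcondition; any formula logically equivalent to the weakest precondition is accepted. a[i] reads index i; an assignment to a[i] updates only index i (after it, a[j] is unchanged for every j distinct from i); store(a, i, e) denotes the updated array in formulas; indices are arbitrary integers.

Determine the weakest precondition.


Working backward. After the program, the postcondition acc + 3*n + 9 > 3 or a[3] + acc + 5 > -6 must hold; in canonical form it is acc + 3*n > -6 or a[3] + acc > -11.
Before skip: acc + 3*n > -6 or a[3] + acc > -11
Before skip: acc + 3*n > -6 or a[3] + acc > -11
Before a[acc] := r - 3: acc + 3*n > -6 or store(a, acc, r - 3)[3] + acc > -11
Answer: WP = acc + 3*n > -6 or store(a, acc, r - 3)[3] + acc > -11


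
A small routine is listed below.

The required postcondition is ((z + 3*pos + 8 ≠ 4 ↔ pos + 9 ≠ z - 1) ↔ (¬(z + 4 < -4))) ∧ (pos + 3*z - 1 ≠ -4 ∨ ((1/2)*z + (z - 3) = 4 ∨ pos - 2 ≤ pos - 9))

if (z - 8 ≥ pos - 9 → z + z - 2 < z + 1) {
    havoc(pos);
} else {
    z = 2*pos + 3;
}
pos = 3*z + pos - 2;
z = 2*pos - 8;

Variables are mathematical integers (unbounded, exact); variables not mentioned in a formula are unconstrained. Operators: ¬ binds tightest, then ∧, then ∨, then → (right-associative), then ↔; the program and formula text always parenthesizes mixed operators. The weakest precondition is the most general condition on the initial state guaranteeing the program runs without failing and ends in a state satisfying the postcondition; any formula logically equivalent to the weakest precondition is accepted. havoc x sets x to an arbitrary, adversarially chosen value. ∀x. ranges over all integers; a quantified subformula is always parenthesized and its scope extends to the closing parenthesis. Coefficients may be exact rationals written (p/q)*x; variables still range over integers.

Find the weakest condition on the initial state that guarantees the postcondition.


Working backward. After the program, the postcondition ((z + 3*pos + 8 ≠ 4 ↔ pos + 9 ≠ z - 1) ↔ (¬(z + 4 < -4))) ∧ (pos + 3*z - 1 ≠ -4 ∨ ((1/2)*z + (z - 3) = 4 ∨ pos - 2 ≤ pos - 9)) must hold; in canonical form it is ((3*pos + z ≠ -4 ↔ pos ≠ z - 10) ↔ (¬(z < -8))) ∧ (pos + 3*z ≠ -3 ∨ (3/2)*z = 7).
Before z := 2*pos - 8: ((5*pos ≠ 4 ↔ pos ≠ 18) ↔ (¬(2*pos < 0))) ∧ (7*pos ≠ 21 ∨ 3*pos = 19)
Before pos := 3*z + pos - 2: ((5*pos + 15*z ≠ 14 ↔ pos + 3*z ≠ 20) ↔ (¬(2*pos + 6*z < 4))) ∧ (7*pos + 21*z ≠ 35 ∨ 3*pos + 9*z = 25)
Then branch requires ∀pos_1. (((5*pos_1 + 15*z ≠ 14 ↔ pos_1 + 3*z ≠ 20) ↔ (¬(2*pos_1 + 6*z < 4))) ∧ (7*pos_1 + 21*z ≠ 35 ∨ 3*pos_1 + 9*z = 25)); else branch requires ((35*pos ≠ -31 ↔ 7*pos ≠ 11) ↔ (¬(14*pos < -14))) ∧ (49*pos ≠ -28 ∨ 21*pos = -2).
Before the if: ((z ≥ pos - 1 → z < 3) → (∀pos_1. (((5*pos_1 + 15*z ≠ 14 ↔ pos_1 + 3*z ≠ 20) ↔ (¬(2*pos_1 + 6*z < 4))) ∧ (7*pos_1 + 21*z ≠ 35 ∨ 3*pos_1 + 9*z = 25)))) ∧ ((¬(z ≥ pos - 1 → z < 3)) → (((35*pos ≠ -31 ↔ 7*pos ≠ 11) ↔ (¬(14*pos < -14))) ∧ (49*pos ≠ -28 ∨ 21*pos = -2)))
Answer: WP = ((z ≥ pos - 1 → z < 3) → (∀pos_1. (((5*pos_1 + 15*z ≠ 14 ↔ pos_1 + 3*z ≠ 20) ↔ (¬(2*pos_1 + 6*z < 4))) ∧ (7*pos_1 + 21*z ≠ 35 ∨ 3*pos_1 + 9*z = 25)))) ∧ ((¬(z ≥ pos - 1 → z < 3)) → (((35*pos ≠ -31 ↔ 7*pos ≠ 11) ↔ (¬(14*pos < -14))) ∧ (49*pos ≠ -28 ∨ 21*pos = -2)))


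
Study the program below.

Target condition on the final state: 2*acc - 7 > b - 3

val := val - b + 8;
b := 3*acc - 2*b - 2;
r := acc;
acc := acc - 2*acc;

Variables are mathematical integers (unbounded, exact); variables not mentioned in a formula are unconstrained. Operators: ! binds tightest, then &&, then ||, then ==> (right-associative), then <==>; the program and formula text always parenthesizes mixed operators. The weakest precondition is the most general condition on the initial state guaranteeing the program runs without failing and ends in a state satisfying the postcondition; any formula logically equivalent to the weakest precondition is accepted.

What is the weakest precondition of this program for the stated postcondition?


Working backward. After the program, the postcondition 2*acc - 7 > b - 3 must hold; in canonical form it is 2*acc > b + 4.
Before acc := acc - 2*acc: 2*acc + b < -4
Before r := acc: 2*acc + b < -4
Before b := 3*acc - 2*b - 2: 5*acc < 2*b - 2
Before val := val - b + 8: 5*acc < 2*b - 2
Answer: WP = 5*acc < 2*b - 2


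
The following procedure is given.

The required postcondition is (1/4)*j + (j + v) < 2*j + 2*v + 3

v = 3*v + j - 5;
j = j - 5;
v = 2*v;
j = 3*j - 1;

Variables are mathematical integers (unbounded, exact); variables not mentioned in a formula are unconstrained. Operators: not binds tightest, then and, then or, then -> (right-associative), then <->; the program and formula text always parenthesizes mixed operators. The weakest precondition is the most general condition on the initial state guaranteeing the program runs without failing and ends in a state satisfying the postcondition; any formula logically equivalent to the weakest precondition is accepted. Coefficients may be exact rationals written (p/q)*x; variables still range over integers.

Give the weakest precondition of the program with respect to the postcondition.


Working backward. After the program, the postcondition (1/4)*j + (j + v) < 2*j + 2*v + 3 must hold; in canonical form it is (3/4)*j + v > -3.
Before j := 3*j - 1: (9/4)*j + v > -9/4
Before v := 2*v: (9/4)*j + 2*v > -9/4
Before j := j - 5: (9/4)*j + 2*v > 9
Before v := 3*v + j - 5: (17/4)*j + 6*v > 19
Answer: WP = (17/4)*j + 6*v > 19


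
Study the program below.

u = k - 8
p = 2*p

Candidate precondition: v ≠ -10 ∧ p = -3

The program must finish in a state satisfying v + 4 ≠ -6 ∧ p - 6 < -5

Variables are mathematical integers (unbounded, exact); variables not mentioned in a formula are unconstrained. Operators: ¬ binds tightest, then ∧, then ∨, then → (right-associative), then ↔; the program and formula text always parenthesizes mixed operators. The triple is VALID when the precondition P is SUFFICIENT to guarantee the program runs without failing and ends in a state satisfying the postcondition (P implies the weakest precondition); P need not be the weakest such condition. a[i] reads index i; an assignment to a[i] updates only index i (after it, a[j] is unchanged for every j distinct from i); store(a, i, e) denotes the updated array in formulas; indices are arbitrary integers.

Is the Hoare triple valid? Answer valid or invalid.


Working backward. After the program, the postcondition v + 4 ≠ -6 ∧ p - 6 < -5 must hold; in canonical form it is v ≠ -10 ∧ p < 1.
Before p := 2*p: v ≠ -10 ∧ 2*p < 1
Before u := k - 8: v ≠ -10 ∧ 2*p < 1
The weakest precondition is v ≠ -10 ∧ 2*p < 1.
Check whether v ≠ -10 ∧ p = -3 implies it.
Every state satisfying the precondition satisfies the weakest precondition: the implication holds.
Answer: valid


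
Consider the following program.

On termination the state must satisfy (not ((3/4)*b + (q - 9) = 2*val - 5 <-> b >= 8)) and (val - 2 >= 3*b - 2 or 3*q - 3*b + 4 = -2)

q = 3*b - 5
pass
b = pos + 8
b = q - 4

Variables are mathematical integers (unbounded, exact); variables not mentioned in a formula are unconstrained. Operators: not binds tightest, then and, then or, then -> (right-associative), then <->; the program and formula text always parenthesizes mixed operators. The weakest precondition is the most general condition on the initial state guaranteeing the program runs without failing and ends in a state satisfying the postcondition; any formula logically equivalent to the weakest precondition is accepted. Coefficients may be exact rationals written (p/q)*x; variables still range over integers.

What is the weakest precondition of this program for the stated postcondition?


Working backward. After the program, the postcondition (not ((3/4)*b + (q - 9) = 2*val - 5 <-> b >= 8)) and (val - 2 >= 3*b - 2 or 3*q - 3*b + 4 = -2) must hold; in canonical form it is (not ((3/4)*b + q = 2*val + 4 <-> b >= 8)) and (val >= 3*b or 3*q = 3*b - 6).
Before b := q - 4: (not ((7/4)*q = 2*val + 7 <-> q >= 12)) and val >= 3*q - 12
Before b := pos + 8: (not ((7/4)*q = 2*val + 7 <-> q >= 12)) and val >= 3*q - 12
Before skip: (not ((7/4)*q = 2*val + 7 <-> q >= 12)) and val >= 3*q - 12
Before q := 3*b - 5: (not ((21/4)*b = 2*val + 63/4 <-> 3*b >= 17)) and val >= 9*b - 27
Answer: WP = (not ((21/4)*b = 2*val + 63/4 <-> 3*b >= 17)) and val >= 9*b - 27


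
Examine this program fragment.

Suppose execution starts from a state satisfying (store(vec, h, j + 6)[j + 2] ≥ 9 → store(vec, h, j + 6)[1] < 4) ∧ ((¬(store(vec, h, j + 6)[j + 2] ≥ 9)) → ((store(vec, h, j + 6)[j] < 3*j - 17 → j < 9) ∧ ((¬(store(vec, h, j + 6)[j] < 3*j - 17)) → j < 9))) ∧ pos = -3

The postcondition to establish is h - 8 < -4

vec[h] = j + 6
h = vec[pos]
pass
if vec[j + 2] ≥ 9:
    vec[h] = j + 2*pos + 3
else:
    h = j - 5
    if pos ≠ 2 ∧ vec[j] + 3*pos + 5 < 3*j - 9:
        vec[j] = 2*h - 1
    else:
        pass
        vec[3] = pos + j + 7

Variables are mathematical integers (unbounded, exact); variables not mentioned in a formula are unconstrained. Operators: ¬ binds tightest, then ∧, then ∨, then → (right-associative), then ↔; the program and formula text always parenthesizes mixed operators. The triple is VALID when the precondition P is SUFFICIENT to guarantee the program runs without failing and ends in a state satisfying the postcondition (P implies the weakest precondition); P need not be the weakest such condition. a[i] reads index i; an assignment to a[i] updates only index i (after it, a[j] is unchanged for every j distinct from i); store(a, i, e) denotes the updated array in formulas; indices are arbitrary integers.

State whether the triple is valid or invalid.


Working backward. After the program, the postcondition h - 8 < -4 must hold; in canonical form it is h < 4.
Then branch requires h < 4; else branch requires ((pos ≠ 2 ∧ vec[j] + 3*pos < 3*j - 14) → j < 9) ∧ ((¬(pos ≠ 2 ∧ vec[j] + 3*pos < 3*j - 14)) → j < 9).
Before the if: (vec[j + 2] ≥ 9 → h < 4) ∧ ((¬(vec[j + 2] ≥ 9)) → (((pos ≠ 2 ∧ vec[j] + 3*pos < 3*j - 14) → j < 9) ∧ ((¬(pos ≠ 2 ∧ vec[j] + 3*pos < 3*j - 14)) → j < 9)))
Before skip: (vec[j + 2] ≥ 9 → h < 4) ∧ ((¬(vec[j + 2] ≥ 9)) → (((pos ≠ 2 ∧ vec[j] + 3*pos < 3*j - 14) → j < 9) ∧ ((¬(pos ≠ 2 ∧ vec[j] + 3*pos < 3*j - 14)) → j < 9)))
Before h := vec[pos]: (vec[j + 2] ≥ 9 → vec[pos] < 4) ∧ ((¬(vec[j + 2] ≥ 9)) → (((pos ≠ 2 ∧ vec[j] + 3*pos < 3*j - 14) → j < 9) ∧ ((¬(pos ≠ 2 ∧ vec[j] + 3*pos < 3*j - 14)) → j < 9)))
Before vec[h] := j + 6: (store(vec, h, j + 6)[j + 2] ≥ 9 → store(vec, h, j + 6)[pos] < 4) ∧ ((¬(store(vec, h, j + 6)[j + 2] ≥ 9)) → (((pos ≠ 2 ∧ store(vec, h, j + 6)[j] + 3*pos < 3*j - 14) → j < 9) ∧ ((¬(pos ≠ 2 ∧ store(vec, h, j + 6)[j] + 3*pos < 3*j - 14)) → j < 9)))
The weakest precondition is (store(vec, h, j + 6)[j + 2] ≥ 9 → store(vec, h, j + 6)[pos] < 4) ∧ ((¬(store(vec, h, j + 6)[j + 2] ≥ 9)) → (((pos ≠ 2 ∧ store(vec, h, j + 6)[j] + 3*pos < 3*j - 14) → j < 9) ∧ ((¬(pos ≠ 2 ∧ store(vec, h, j + 6)[j] + 3*pos < 3*j - 14)) → j < 9))).
Check whether (store(vec, h, j + 6)[j + 2] ≥ 9 → store(vec, h, j + 6)[1] < 4) ∧ ((¬(store(vec, h, j + 6)[j + 2] ≥ 9)) → ((store(vec, h, j + 6)[j] < 3*j - 17 → j < 9) ∧ ((¬(store(vec, h, j + 6)[j] < 3*j - 17)) → j < 9))) ∧ pos = -3 implies it.
Countermodel: at the initial state h = 1, j = -6519, pos = -3, vec = {[-6519] = 3, [-6517] = 9, [-3] = 4, [1] = 3, elsewhere 3}, the precondition holds but the weakest precondition fails.
Answer: invalid


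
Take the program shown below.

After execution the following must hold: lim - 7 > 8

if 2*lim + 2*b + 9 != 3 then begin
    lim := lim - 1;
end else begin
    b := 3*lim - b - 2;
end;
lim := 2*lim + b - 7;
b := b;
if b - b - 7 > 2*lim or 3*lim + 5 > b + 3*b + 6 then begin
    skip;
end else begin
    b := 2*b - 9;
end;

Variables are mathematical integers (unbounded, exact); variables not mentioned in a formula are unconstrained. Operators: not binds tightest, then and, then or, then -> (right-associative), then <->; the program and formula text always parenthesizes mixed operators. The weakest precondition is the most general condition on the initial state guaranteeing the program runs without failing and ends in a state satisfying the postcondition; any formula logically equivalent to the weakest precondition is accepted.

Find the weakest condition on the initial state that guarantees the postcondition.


Working backward. After the program, the postcondition lim - 7 > 8 must hold; in canonical form it is lim > 15.
Then branch requires lim > 15; else branch requires lim > 15.
Before the if: ((2*lim < -7 or 3*lim > 4*b + 1) -> lim > 15) and ((not (2*lim < -7 or 3*lim > 4*b + 1)) -> lim > 15)
Before b := b: ((2*lim < -7 or 3*lim > 4*b + 1) -> lim > 15) and ((not (2*lim < -7 or 3*lim > 4*b + 1)) -> lim > 15)
Before lim := 2*lim + b - 7: ((2*b + 4*lim < 7 or 6*lim > b + 22) -> b + 2*lim > 22) and ((not (2*b + 4*lim < 7 or 6*lim > b + 22)) -> b + 2*lim > 22)
Then branch requires ((2*b + 4*lim < 11 or 6*lim > b + 28) -> b + 2*lim > 24) and ((not (2*b + 4*lim < 11 or 6*lim > b + 28)) -> b + 2*lim > 24); else branch requires ((10*lim < 2*b + 11 or b + 3*lim > 20) -> 5*lim > b + 24) and ((not (10*lim < 2*b + 11 or b + 3*lim > 20)) -> 5*lim > b + 24).
Before the if: (2*b + 2*lim != -6 -> (((2*b + 4*lim < 11 or 6*lim > b + 28) -> b + 2*lim > 24) and ((not (2*b + 4*lim < 11 or 6*lim > b + 28)) -> b + 2*lim > 24))) and ((not (2*b + 2*lim != -6)) -> (((10*lim < 2*b + 11 or b + 3*lim > 20) -> 5*lim > b + 24) and ((not (10*lim < 2*b + 11 or b + 3*lim > 20)) -> 5*lim > b + 24)))
Answer: WP = (2*b + 2*lim != -6 -> (((2*b + 4*lim < 11 or 6*lim > b + 28) -> b + 2*lim > 24) and ((not (2*b + 4*lim < 11 or 6*lim > b + 28)) -> b + 2*lim > 24))) and ((not (2*b + 2*lim != -6)) -> (((10*lim < 2*b + 11 or b + 3*lim > 20) -> 5*lim > b + 24) and ((not (10*lim < 2*b + 11 or b + 3*lim > 20)) -> 5*lim > b + 24)))


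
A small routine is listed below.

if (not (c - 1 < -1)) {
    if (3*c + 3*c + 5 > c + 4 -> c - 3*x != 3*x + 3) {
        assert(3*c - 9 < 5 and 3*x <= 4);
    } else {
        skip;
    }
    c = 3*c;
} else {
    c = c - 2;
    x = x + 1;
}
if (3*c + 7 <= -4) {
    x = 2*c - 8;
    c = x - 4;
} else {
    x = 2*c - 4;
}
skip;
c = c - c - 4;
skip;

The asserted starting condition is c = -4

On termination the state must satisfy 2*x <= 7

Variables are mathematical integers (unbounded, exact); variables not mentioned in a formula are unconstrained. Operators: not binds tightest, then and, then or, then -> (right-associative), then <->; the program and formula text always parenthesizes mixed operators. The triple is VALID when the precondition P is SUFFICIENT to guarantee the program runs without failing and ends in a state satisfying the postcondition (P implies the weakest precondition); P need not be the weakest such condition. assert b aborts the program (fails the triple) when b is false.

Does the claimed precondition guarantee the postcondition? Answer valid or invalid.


Working backward. After the program, 2*x <= 7 must hold.
Before skip: 2*x <= 7
Before c := c - c - 4: 2*x <= 7
Before skip: 2*x <= 7
Then branch requires 4*c <= 23; else branch requires 4*c <= 15.
Before the if: (3*c <= -11 -> 4*c <= 23) and ((not (3*c <= -11)) -> 4*c <= 15)
Then branch requires ((5*c > -1 -> c != 6*x + 3) -> (3*c < 14 and 3*x <= 4 and (9*c <= -11 -> 12*c <= 23) and ((not (9*c <= -11)) -> 12*c <= 15))) and ((not (5*c > -1 -> c != 6*x + 3)) -> ((9*c <= -11 -> 12*c <= 23) and ((not (9*c <= -11)) -> 12*c <= 15))); else branch requires (3*c <= -5 -> 4*c <= 31) and ((not (3*c <= -5)) -> 4*c <= 23).
Before the if: ((not (c < 0)) -> (((5*c > -1 -> c != 6*x + 3) -> (3*c < 14 and 3*x <= 4 and (9*c <= -11 -> 12*c <= 23) and ((not (9*c <= -11)) -> 12*c <= 15))) and ((not (5*c > -1 -> c != 6*x + 3)) -> ((9*c <= -11 -> 12*c <= 23) and ((not (9*c <= -11)) -> 12*c <= 15))))) and (c < 0 -> ((3*c <= -5 -> 4*c <= 31) and ((not (3*c <= -5)) -> 4*c <= 23)))
The weakest precondition is ((not (c < 0)) -> (((5*c > -1 -> c != 6*x + 3) -> (3*c < 14 and 3*x <= 4 and (9*c <= -11 -> 12*c <= 23) and ((not (9*c <= -11)) -> 12*c <= 15))) and ((not (5*c > -1 -> c != 6*x + 3)) -> ((9*c <= -11 -> 12*c <= 23) and ((not (9*c <= -11)) -> 12*c <= 15))))) and (c < 0 -> ((3*c <= -5 -> 4*c <= 31) and ((not (3*c <= -5)) -> 4*c <= 23))).
Check whether c = -4 implies it.
Every state satisfying the precondition satisfies the weakest precondition: the implication holds.
Answer: valid
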